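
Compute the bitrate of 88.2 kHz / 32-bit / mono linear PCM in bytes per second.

352,800 bytes/s

Bit rate = 88,200 × 32 × 1 = 2,822,400 bits/s.
2,822,400 / 8 = 352,800 bytes/s.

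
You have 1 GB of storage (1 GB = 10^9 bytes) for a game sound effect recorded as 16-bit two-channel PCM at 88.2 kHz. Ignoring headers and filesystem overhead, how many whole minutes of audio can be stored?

47 minutes

Uncompressed byte rate = 88,200 × 2 × 2 = 352,800 bytes/s.
Capacity = 1 × 1,000,000,000 = 1,000,000,000 bytes.
1,000,000,000 / 352,800 ≈ 2834.47 s → 47 minutes.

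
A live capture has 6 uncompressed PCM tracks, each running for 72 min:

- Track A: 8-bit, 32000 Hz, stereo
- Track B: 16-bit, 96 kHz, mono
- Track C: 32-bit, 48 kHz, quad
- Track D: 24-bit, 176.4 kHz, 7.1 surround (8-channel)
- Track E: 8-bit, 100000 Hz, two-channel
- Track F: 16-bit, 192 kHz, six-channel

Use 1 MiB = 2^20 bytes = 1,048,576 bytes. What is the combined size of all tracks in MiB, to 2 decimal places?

72 min = 4,320 s.
Track A: 32,000 × 4,320 × 1 × 2 = 276,480,000 bytes.
Track B: 96,000 × 4,320 × 2 × 1 = 829,440,000 bytes.
Track C: 48,000 × 4,320 × 4 × 4 = 3,317,760,000 bytes.
Track D: 176,400 × 4,320 × 3 × 8 = 18,289,152,000 bytes.
Track E: 100,000 × 4,320 × 1 × 2 = 864,000,000 bytes.
Track F: 192,000 × 4,320 × 2 × 6 = 9,953,280,000 bytes.
Total = 33,530,112,000 bytes = 31976.81 MiB.

31976.81 MiB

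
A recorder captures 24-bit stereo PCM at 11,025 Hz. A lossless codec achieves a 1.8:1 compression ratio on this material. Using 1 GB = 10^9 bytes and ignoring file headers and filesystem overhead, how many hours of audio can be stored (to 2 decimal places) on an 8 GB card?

60.47 hours

Uncompressed byte rate = 11,025 × 3 × 2 = 66,150 bytes/s.
After 1.8:1 compression, effective rate ≈ 36750 bytes/s.
Capacity = 8 × 1,000,000,000 = 8,000,000,000 bytes.
8,000,000,000 / effective rate ≈ 217687.07 s → 60.47 hours.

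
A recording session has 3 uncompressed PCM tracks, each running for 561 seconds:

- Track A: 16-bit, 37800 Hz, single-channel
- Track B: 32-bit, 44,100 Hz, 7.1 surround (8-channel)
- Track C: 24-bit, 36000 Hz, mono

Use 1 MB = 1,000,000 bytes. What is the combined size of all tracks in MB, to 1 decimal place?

Track A: 37,800 × 561 × 2 × 1 = 42,411,600 bytes.
Track B: 44,100 × 561 × 4 × 8 = 791,683,200 bytes.
Track C: 36,000 × 561 × 3 × 1 = 60,588,000 bytes.
Total = 894,682,800 bytes = 894.7 MB.

894.7 MB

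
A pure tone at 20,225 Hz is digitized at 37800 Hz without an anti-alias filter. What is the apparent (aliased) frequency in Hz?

17,575 Hz

Nyquist = 37,800/2 = 18,900 Hz; 20,225 Hz exceeds it.
Alias = |20,225 − 1×37,800| = |20,225 − 37,800| = 17,575 Hz.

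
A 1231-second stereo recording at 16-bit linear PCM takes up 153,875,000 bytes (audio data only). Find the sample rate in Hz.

Bytes = sample_rate × seconds × bytes_per_sample × channels.
sample_rate = 153,875,000 / (1,231 × 2 × 2) = 153,875,000 / 4,924 = 31,250 Hz.

31,250 Hz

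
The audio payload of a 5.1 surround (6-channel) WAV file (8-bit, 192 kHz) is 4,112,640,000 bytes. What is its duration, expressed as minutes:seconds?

Byte rate = 192,000 × 1 × 6 = 1,152,000 bytes/s.
Duration = 4,112,640,000 / 1,152,000 = 3,570 s.
3,570 s = 59:30.

59:30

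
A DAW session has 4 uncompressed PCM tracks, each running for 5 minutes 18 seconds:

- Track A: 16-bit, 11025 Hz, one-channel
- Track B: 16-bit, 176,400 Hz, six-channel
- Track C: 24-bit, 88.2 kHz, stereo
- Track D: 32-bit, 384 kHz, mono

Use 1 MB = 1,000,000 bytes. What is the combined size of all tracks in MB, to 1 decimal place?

1336.9 MB

5 minutes 18 seconds = 318 s.
Track A: 11,025 × 318 × 2 × 1 = 7,011,900 bytes.
Track B: 176,400 × 318 × 2 × 6 = 673,142,400 bytes.
Track C: 88,200 × 318 × 3 × 2 = 168,285,600 bytes.
Track D: 384,000 × 318 × 4 × 1 = 488,448,000 bytes.
Total = 1,336,887,900 bytes = 1336.9 MB.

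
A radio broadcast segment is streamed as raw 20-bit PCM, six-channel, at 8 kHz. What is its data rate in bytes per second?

Bit rate = 8,000 × 20 × 6 = 960,000 bits/s.
960,000 / 8 = 120,000 bytes/s.

120,000 bytes/s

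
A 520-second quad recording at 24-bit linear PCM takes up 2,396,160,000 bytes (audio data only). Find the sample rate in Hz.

Bytes = sample_rate × seconds × bytes_per_sample × channels.
sample_rate = 2,396,160,000 / (520 × 3 × 4) = 2,396,160,000 / 6,240 = 384,000 Hz.

384,000 Hz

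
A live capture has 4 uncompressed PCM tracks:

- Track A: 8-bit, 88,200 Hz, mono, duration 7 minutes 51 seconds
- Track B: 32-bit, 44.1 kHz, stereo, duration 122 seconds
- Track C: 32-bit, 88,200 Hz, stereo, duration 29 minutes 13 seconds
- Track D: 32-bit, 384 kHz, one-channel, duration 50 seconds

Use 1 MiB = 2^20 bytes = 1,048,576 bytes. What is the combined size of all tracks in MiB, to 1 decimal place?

Track A: 7 minutes 51 seconds = 471 s; 88,200 × 471 × 1 × 1 = 41,542,200 bytes.
Track B: 44,100 × 122 × 4 × 2 = 43,041,600 bytes.
Track C: 29 minutes 13 seconds = 1,753 s; 88,200 × 1,753 × 4 × 2 = 1,236,916,800 bytes.
Track D: 384,000 × 50 × 4 × 1 = 76,800,000 bytes.
Total = 1,398,300,600 bytes = 1333.5 MiB.

1333.5 MiB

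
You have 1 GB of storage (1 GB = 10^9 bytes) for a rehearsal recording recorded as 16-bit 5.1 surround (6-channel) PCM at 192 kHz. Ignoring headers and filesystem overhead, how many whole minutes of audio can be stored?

Uncompressed byte rate = 192,000 × 2 × 6 = 2,304,000 bytes/s.
Capacity = 1 × 1,000,000,000 = 1,000,000,000 bytes.
1,000,000,000 / 2,304,000 ≈ 434.03 s → 7 minutes.

7 minutes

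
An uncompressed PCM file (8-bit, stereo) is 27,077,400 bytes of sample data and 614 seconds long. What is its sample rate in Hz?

Bytes = sample_rate × seconds × bytes_per_sample × channels.
sample_rate = 27,077,400 / (614 × 1 × 2) = 27,077,400 / 1,228 = 22,050 Hz.

22,050 Hz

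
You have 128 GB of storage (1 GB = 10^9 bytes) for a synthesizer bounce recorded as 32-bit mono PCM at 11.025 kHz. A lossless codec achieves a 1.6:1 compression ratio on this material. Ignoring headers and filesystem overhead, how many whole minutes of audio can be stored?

77,399 minutes

Uncompressed byte rate = 11,025 × 4 × 1 = 44,100 bytes/s.
After 1.6:1 compression, effective rate ≈ 27562.5 bytes/s.
Capacity = 128 × 1,000,000,000 = 128,000,000,000 bytes.
128,000,000,000 / effective rate ≈ 4643990.93 s → 77,399 minutes.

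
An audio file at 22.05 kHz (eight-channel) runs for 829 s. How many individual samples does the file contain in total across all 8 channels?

22,050 × 829 s × 8 ch = 146,235,600 samples.

146,235,600 samples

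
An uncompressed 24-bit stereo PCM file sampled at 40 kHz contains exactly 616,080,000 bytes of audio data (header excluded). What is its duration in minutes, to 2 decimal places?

Byte rate = 40,000 × 3 × 2 = 240,000 bytes/s.
Duration = 616,080,000 / 240,000 = 2,567 s.
2,567 s / 60 = 42.78 minutes.

42.78 minutes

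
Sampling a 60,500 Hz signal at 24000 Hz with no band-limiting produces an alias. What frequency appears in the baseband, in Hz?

Nyquist = 24,000/2 = 12,000 Hz; 60,500 Hz exceeds it.
Alias = |60,500 − 3×24,000| = |60,500 − 72,000| = 11,500 Hz.

11,500 Hz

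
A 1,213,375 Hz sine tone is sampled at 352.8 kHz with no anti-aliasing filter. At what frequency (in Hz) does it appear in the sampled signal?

Nyquist = 352,800/2 = 176,400 Hz; 1,213,375 Hz exceeds it.
Alias = |1,213,375 − 3×352,800| = |1,213,375 − 1,058,400| = 154,975 Hz.

154,975 Hz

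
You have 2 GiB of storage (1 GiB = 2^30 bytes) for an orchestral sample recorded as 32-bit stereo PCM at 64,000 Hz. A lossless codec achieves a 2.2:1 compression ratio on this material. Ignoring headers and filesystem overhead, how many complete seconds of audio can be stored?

9,227 seconds

Uncompressed byte rate = 64,000 × 4 × 2 = 512,000 bytes/s.
After 2.2:1 compression, effective rate ≈ 232727.27 bytes/s.
Capacity = 2 × 1,073,741,824 = 2,147,483,648 bytes.
2,147,483,648 / effective rate ≈ 9227.47 s → 9,227 seconds.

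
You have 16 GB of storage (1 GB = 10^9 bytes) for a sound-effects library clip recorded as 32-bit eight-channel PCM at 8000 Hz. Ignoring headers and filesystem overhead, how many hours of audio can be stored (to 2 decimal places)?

Uncompressed byte rate = 8,000 × 4 × 8 = 256,000 bytes/s.
Capacity = 16 × 1,000,000,000 = 16,000,000,000 bytes.
16,000,000,000 / 256,000 ≈ 62500 s → 17.36 hours.

17.36 hours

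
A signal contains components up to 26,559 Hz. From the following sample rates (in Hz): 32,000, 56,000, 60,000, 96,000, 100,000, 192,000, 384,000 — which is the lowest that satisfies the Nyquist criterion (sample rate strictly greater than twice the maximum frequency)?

56,000 Hz

Need sample rate > 2 × 26,559 = 53,118 Hz.
Lowest listed rate above 53,118 Hz is 56,000 Hz.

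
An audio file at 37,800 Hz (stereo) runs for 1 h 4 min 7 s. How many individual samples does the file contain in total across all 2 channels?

1 h 4 min 7 s = 3,847 s.
37,800 × 3,847 s × 2 ch = 290,833,200 samples.

290,833,200 samples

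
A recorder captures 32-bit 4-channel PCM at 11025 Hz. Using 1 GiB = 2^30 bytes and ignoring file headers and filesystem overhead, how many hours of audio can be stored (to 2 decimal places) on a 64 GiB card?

108.21 hours

Uncompressed byte rate = 11,025 × 4 × 4 = 176,400 bytes/s.
Capacity = 64 × 1,073,741,824 = 68,719,476,736 bytes.
68,719,476,736 / 176,400 ≈ 389566.19 s → 108.21 hours.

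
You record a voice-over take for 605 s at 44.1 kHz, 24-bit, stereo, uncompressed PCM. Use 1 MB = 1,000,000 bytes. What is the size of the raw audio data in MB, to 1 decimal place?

160.1 MB

Bytes = 44,100 samples/s × 605 s × 3 bytes/sample × 2 ch = 160,083,000 bytes.
160,083,000 / 1,000,000 = 160.1 MB.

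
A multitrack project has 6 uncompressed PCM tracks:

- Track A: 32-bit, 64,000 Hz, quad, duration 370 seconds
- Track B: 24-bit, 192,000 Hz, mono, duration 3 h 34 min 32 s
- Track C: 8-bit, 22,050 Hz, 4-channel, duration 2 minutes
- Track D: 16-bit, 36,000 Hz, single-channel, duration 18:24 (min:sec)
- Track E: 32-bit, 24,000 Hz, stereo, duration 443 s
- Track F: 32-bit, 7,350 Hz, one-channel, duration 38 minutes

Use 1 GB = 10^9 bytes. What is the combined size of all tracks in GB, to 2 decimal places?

8.04 GB

Track A: 64,000 × 370 × 4 × 4 = 378,880,000 bytes.
Track B: 3 h 34 min 32 s = 12,872 s; 192,000 × 12,872 × 3 × 1 = 7,414,272,000 bytes.
Track C: 2 minutes = 120 s; 22,050 × 120 × 1 × 4 = 10,584,000 bytes.
Track D: 18:24 (min:sec) = 1,104 s; 36,000 × 1,104 × 2 × 1 = 79,488,000 bytes.
Track E: 24,000 × 443 × 4 × 2 = 85,056,000 bytes.
Track F: 38 minutes = 2,280 s; 7,350 × 2,280 × 4 × 1 = 67,032,000 bytes.
Total = 8,035,312,000 bytes = 8.04 GB.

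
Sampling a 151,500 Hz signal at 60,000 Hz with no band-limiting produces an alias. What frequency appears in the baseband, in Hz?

28,500 Hz

Nyquist = 60,000/2 = 30,000 Hz; 151,500 Hz exceeds it.
Alias = |151,500 − 3×60,000| = |151,500 − 180,000| = 28,500 Hz.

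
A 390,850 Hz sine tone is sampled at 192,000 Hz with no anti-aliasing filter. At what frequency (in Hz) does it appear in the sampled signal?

6,850 Hz

Nyquist = 192,000/2 = 96,000 Hz; 390,850 Hz exceeds it.
Alias = |390,850 − 2×192,000| = |390,850 − 384,000| = 6,850 Hz.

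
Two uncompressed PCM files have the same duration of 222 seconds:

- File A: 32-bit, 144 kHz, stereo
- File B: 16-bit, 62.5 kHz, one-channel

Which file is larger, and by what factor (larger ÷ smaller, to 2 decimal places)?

File A, by a factor of 9.22

File A: 144,000 × 4 × 2 = 1,152,000 bytes/s.
File B: 62,500 × 2 × 1 = 125,000 bytes/s.
File A is larger; ratio = 255,744,000 / 27,750,000 = 9.22.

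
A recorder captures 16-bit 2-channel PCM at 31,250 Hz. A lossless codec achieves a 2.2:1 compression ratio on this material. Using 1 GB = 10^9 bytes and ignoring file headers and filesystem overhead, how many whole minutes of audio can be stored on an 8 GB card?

Uncompressed byte rate = 31,250 × 2 × 2 = 125,000 bytes/s.
After 2.2:1 compression, effective rate ≈ 56818.18 bytes/s.
Capacity = 8 × 1,000,000,000 = 8,000,000,000 bytes.
8,000,000,000 / effective rate ≈ 140800 s → 2,346 minutes.

2,346 minutes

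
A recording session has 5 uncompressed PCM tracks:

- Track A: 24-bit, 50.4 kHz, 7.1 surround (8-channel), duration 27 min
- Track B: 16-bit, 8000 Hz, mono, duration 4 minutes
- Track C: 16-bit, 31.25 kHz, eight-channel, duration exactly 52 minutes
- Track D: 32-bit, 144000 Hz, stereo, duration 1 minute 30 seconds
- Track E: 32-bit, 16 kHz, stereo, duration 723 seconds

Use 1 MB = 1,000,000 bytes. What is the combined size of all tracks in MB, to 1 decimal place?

Track A: 27 min = 1,620 s; 50,400 × 1,620 × 3 × 8 = 1,959,552,000 bytes.
Track B: 4 minutes = 240 s; 8,000 × 240 × 2 × 1 = 3,840,000 bytes.
Track C: exactly 52 minutes = 3,120 s; 31,250 × 3,120 × 2 × 8 = 1,560,000,000 bytes.
Track D: 1 minute 30 seconds = 90 s; 144,000 × 90 × 4 × 2 = 103,680,000 bytes.
Track E: 16,000 × 723 × 4 × 2 = 92,544,000 bytes.
Total = 3,719,616,000 bytes = 3719.6 MB.

3719.6 MB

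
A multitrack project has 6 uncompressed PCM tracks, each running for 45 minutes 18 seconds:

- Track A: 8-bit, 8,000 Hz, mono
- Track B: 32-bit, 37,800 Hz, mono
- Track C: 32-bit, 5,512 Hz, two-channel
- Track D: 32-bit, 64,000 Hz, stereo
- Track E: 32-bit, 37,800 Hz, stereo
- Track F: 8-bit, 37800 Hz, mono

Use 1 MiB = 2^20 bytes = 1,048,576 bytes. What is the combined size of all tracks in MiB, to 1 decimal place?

2735.9 MiB

45 minutes 18 seconds = 2,718 s.
Track A: 8,000 × 2,718 × 1 × 1 = 21,744,000 bytes.
Track B: 37,800 × 2,718 × 4 × 1 = 410,961,600 bytes.
Track C: 5,512 × 2,718 × 4 × 2 = 119,852,928 bytes.
Track D: 64,000 × 2,718 × 4 × 2 = 1,391,616,000 bytes.
Track E: 37,800 × 2,718 × 4 × 2 = 821,923,200 bytes.
Track F: 37,800 × 2,718 × 1 × 1 = 102,740,400 bytes.
Total = 2,868,838,128 bytes = 2735.9 MiB.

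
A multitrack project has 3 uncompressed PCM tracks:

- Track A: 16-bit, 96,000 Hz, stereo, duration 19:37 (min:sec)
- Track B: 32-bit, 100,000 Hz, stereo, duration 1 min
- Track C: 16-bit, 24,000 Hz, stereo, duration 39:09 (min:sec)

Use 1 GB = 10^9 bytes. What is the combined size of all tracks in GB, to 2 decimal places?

0.73 GB

Track A: 19:37 (min:sec) = 1,177 s; 96,000 × 1,177 × 2 × 2 = 451,968,000 bytes.
Track B: 1 min = 60 s; 100,000 × 60 × 4 × 2 = 48,000,000 bytes.
Track C: 39:09 (min:sec) = 2,349 s; 24,000 × 2,349 × 2 × 2 = 225,504,000 bytes.
Total = 725,472,000 bytes = 0.73 GB.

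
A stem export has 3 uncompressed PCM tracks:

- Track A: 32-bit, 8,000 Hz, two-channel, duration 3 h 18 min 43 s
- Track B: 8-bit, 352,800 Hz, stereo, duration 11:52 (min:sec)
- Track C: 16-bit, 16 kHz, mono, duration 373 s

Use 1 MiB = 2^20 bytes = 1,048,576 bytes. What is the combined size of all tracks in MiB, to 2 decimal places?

Track A: 3 h 18 min 43 s = 11,923 s; 8,000 × 11,923 × 4 × 2 = 763,072,000 bytes.
Track B: 11:52 (min:sec) = 712 s; 352,800 × 712 × 1 × 2 = 502,387,200 bytes.
Track C: 16,000 × 373 × 2 × 1 = 11,936,000 bytes.
Total = 1,277,395,200 bytes = 1218.22 MiB.

1218.22 MiB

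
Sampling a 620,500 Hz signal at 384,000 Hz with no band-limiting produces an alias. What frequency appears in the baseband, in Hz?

147,500 Hz

Nyquist = 384,000/2 = 192,000 Hz; 620,500 Hz exceeds it.
Alias = |620,500 − 2×384,000| = |620,500 − 768,000| = 147,500 Hz.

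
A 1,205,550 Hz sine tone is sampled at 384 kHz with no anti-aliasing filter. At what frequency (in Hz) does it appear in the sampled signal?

53,550 Hz

Nyquist = 384,000/2 = 192,000 Hz; 1,205,550 Hz exceeds it.
Alias = |1,205,550 − 3×384,000| = |1,205,550 − 1,152,000| = 53,550 Hz.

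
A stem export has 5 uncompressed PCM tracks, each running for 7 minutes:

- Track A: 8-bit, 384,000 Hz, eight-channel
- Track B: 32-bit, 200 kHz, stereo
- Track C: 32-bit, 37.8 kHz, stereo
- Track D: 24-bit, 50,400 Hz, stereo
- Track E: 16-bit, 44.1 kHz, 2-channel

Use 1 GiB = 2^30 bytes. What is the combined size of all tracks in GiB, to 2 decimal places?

2.13 GiB

7 minutes = 420 s.
Track A: 384,000 × 420 × 1 × 8 = 1,290,240,000 bytes.
Track B: 200,000 × 420 × 4 × 2 = 672,000,000 bytes.
Track C: 37,800 × 420 × 4 × 2 = 127,008,000 bytes.
Track D: 50,400 × 420 × 3 × 2 = 127,008,000 bytes.
Track E: 44,100 × 420 × 2 × 2 = 74,088,000 bytes.
Total = 2,290,344,000 bytes = 2.13 GiB.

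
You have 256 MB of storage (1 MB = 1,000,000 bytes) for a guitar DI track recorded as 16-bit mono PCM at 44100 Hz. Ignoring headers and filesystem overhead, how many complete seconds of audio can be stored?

Uncompressed byte rate = 44,100 × 2 × 1 = 88,200 bytes/s.
Capacity = 256 × 1,000,000 = 256,000,000 bytes.
256,000,000 / 88,200 ≈ 2902.49 s → 2,902 seconds.

2,902 seconds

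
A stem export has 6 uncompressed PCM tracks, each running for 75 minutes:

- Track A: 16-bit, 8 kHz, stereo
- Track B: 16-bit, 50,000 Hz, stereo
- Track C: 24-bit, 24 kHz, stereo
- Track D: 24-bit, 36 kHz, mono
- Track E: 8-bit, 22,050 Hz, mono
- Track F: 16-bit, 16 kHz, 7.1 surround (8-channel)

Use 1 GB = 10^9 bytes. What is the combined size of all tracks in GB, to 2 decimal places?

75 minutes = 4,500 s.
Track A: 8,000 × 4,500 × 2 × 2 = 144,000,000 bytes.
Track B: 50,000 × 4,500 × 2 × 2 = 900,000,000 bytes.
Track C: 24,000 × 4,500 × 3 × 2 = 648,000,000 bytes.
Track D: 36,000 × 4,500 × 3 × 1 = 486,000,000 bytes.
Track E: 22,050 × 4,500 × 1 × 1 = 99,225,000 bytes.
Track F: 16,000 × 4,500 × 2 × 8 = 1,152,000,000 bytes.
Total = 3,429,225,000 bytes = 3.43 GB.

3.43 GB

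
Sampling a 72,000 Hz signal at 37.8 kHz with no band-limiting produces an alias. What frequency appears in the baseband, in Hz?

Nyquist = 37,800/2 = 18,900 Hz; 72,000 Hz exceeds it.
Alias = |72,000 − 2×37,800| = |72,000 − 75,600| = 3,600 Hz.

3,600 Hz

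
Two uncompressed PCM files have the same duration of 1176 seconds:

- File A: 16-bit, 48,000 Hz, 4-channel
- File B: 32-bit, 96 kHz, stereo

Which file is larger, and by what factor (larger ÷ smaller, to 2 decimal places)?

File A: 48,000 × 2 × 4 = 384,000 bytes/s.
File B: 96,000 × 4 × 2 = 768,000 bytes/s.
File B is larger; ratio = 903,168,000 / 451,584,000 = 2.00.

File B, by a factor of 2.00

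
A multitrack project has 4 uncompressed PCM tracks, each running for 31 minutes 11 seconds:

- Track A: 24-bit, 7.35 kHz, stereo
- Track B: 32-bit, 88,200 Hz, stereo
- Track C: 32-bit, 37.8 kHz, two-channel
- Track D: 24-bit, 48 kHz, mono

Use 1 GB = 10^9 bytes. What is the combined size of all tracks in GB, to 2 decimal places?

31 minutes 11 seconds = 1,871 s.
Track A: 7,350 × 1,871 × 3 × 2 = 82,511,100 bytes.
Track B: 88,200 × 1,871 × 4 × 2 = 1,320,177,600 bytes.
Track C: 37,800 × 1,871 × 4 × 2 = 565,790,400 bytes.
Track D: 48,000 × 1,871 × 3 × 1 = 269,424,000 bytes.
Total = 2,237,903,100 bytes = 2.24 GB.

2.24 GB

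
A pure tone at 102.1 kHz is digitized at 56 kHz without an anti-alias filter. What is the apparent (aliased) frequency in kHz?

9.9 kHz

Nyquist = 56,000/2 = 28,000 Hz; 102,100 Hz exceeds it.
Alias = |102,100 − 2×56,000| = |102,100 − 112,000| = 9,900 Hz = 9.9 kHz.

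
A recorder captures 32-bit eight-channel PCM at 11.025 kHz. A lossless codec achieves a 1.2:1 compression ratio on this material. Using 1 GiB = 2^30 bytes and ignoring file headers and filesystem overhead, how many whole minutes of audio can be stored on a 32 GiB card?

1,947 minutes

Uncompressed byte rate = 11,025 × 4 × 8 = 352,800 bytes/s.
After 1.2:1 compression, effective rate ≈ 294000 bytes/s.
Capacity = 32 × 1,073,741,824 = 34,359,738,368 bytes.
34,359,738,368 / effective rate ≈ 116869.86 s → 1,947 minutes.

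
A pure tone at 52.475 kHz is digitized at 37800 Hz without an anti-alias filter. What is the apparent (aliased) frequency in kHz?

14.675 kHz

Nyquist = 37,800/2 = 18,900 Hz; 52,475 Hz exceeds it.
Alias = |52,475 − 1×37,800| = |52,475 − 37,800| = 14,675 Hz = 14.675 kHz.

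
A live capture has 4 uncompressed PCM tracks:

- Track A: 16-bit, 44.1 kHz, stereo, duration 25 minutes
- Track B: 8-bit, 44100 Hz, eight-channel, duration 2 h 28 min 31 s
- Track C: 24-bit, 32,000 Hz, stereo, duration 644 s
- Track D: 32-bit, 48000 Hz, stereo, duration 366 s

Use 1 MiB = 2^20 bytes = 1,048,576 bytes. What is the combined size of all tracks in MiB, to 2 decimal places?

3502.46 MiB

Track A: 25 minutes = 1,500 s; 44,100 × 1,500 × 2 × 2 = 264,600,000 bytes.
Track B: 2 h 28 min 31 s = 8,911 s; 44,100 × 8,911 × 1 × 8 = 3,143,800,800 bytes.
Track C: 32,000 × 644 × 3 × 2 = 123,648,000 bytes.
Track D: 48,000 × 366 × 4 × 2 = 140,544,000 bytes.
Total = 3,672,592,800 bytes = 3502.46 MiB.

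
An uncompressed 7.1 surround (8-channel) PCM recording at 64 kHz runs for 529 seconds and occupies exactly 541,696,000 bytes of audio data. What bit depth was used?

Bytes per sample = 541,696,000 / (64,000 × 529 × 8) = 541,696,000 / 270,848,000 = 2.
Bit depth = 2 × 8 = 16 bits.

16 bits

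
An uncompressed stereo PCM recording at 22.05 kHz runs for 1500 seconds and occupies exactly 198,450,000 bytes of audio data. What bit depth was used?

Bytes per sample = 198,450,000 / (22,050 × 1,500 × 2) = 198,450,000 / 66,150,000 = 3.
Bit depth = 3 × 8 = 24 bits.

24 bits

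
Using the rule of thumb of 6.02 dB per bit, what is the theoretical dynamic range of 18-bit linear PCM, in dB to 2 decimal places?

18 × 6.02 = 108.36 dB.

108.36 dB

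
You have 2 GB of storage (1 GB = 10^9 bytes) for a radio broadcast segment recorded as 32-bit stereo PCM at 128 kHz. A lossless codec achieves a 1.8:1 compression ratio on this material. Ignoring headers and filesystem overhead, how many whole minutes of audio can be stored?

Uncompressed byte rate = 128,000 × 4 × 2 = 1,024,000 bytes/s.
After 1.8:1 compression, effective rate ≈ 568888.89 bytes/s.
Capacity = 2 × 1,000,000,000 = 2,000,000,000 bytes.
2,000,000,000 / effective rate ≈ 3515.62 s → 58 minutes.

58 minutes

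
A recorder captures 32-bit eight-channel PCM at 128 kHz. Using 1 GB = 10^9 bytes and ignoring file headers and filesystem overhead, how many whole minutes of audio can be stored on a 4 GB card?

16 minutes

Uncompressed byte rate = 128,000 × 4 × 8 = 4,096,000 bytes/s.
Capacity = 4 × 1,000,000,000 = 4,000,000,000 bytes.
4,000,000,000 / 4,096,000 ≈ 976.56 s → 16 minutes.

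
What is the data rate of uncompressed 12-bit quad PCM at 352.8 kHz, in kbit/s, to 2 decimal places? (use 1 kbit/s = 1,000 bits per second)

Bit rate = 352,800 × 12 × 4 = 16,934,400 bits/s.
= 16934.40 kbit/s.

16934.40 kbit/s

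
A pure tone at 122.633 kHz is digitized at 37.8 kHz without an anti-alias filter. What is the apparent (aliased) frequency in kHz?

Nyquist = 37,800/2 = 18,900 Hz; 122,633 Hz exceeds it.
Alias = |122,633 − 3×37,800| = |122,633 − 113,400| = 9,233 Hz = 9.233 kHz.

9.233 kHz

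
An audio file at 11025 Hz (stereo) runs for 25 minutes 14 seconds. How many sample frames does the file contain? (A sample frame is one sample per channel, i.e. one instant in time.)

25 minutes 14 seconds = 1,514 s.
11,025 samples/s × 1,514 s = 16,691,850 frames.

16,691,850 sample frames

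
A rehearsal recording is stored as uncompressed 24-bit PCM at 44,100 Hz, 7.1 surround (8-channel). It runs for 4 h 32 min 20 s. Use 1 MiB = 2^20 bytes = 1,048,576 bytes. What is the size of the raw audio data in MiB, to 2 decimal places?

16493.09 MiB

Duration = 4 h 32 min 20 s = 16,340 s.
Bytes = 44,100 samples/s × 16,340 s × 3 bytes/sample × 8 ch = 17,294,256,000 bytes.
17,294,256,000 / 1,048,576 = 16493.09 MiB.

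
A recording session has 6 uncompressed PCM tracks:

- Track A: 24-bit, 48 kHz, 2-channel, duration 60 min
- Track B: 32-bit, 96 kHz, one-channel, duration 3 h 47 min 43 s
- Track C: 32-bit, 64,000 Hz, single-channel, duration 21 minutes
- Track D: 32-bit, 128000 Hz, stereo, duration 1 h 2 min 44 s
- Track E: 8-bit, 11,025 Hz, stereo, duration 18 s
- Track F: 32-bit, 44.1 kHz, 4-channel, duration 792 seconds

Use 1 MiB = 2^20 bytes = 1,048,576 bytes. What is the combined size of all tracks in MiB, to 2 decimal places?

Track A: 60 min = 3,600 s; 48,000 × 3,600 × 3 × 2 = 1,036,800,000 bytes.
Track B: 3 h 47 min 43 s = 13,663 s; 96,000 × 13,663 × 4 × 1 = 5,246,592,000 bytes.
Track C: 21 minutes = 1,260 s; 64,000 × 1,260 × 4 × 1 = 322,560,000 bytes.
Track D: 1 h 2 min 44 s = 3,764 s; 128,000 × 3,764 × 4 × 2 = 3,854,336,000 bytes.
Track E: 11,025 × 18 × 1 × 2 = 396,900 bytes.
Track F: 44,100 × 792 × 4 × 4 = 558,835,200 bytes.
Total = 11,019,520,100 bytes = 10509.03 MiB.

10509.03 MiB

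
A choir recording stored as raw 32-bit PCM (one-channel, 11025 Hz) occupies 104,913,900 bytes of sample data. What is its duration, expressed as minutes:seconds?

Byte rate = 11,025 × 4 × 1 = 44,100 bytes/s.
Duration = 104,913,900 / 44,100 = 2,379 s.
2,379 s = 39:39.

39:39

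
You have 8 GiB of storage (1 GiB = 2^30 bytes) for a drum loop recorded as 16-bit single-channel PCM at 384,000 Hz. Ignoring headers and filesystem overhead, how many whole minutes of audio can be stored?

Uncompressed byte rate = 384,000 × 2 × 1 = 768,000 bytes/s.
Capacity = 8 × 1,073,741,824 = 8,589,934,592 bytes.
8,589,934,592 / 768,000 ≈ 11184.81 s → 186 minutes.

186 minutes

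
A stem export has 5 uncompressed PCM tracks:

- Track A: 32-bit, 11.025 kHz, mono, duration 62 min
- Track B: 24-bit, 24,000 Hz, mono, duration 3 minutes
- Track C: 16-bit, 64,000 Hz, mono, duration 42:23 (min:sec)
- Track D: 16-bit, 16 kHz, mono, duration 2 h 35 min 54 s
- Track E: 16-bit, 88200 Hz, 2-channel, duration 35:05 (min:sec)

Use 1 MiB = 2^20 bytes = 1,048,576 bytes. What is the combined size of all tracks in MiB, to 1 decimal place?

Track A: 62 min = 3,720 s; 11,025 × 3,720 × 4 × 1 = 164,052,000 bytes.
Track B: 3 minutes = 180 s; 24,000 × 180 × 3 × 1 = 12,960,000 bytes.
Track C: 42:23 (min:sec) = 2,543 s; 64,000 × 2,543 × 2 × 1 = 325,504,000 bytes.
Track D: 2 h 35 min 54 s = 9,354 s; 16,000 × 9,354 × 2 × 1 = 299,328,000 bytes.
Track E: 35:05 (min:sec) = 2,105 s; 88,200 × 2,105 × 2 × 2 = 742,644,000 bytes.
Total = 1,544,488,000 bytes = 1472.9 MiB.

1472.9 MiB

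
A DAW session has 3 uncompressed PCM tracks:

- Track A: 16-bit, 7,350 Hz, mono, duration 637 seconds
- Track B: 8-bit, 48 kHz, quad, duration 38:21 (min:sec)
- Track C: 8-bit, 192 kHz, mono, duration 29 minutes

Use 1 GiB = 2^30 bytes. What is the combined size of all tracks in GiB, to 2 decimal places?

0.73 GiB

Track A: 7,350 × 637 × 2 × 1 = 9,363,900 bytes.
Track B: 38:21 (min:sec) = 2,301 s; 48,000 × 2,301 × 1 × 4 = 441,792,000 bytes.
Track C: 29 minutes = 1,740 s; 192,000 × 1,740 × 1 × 1 = 334,080,000 bytes.
Total = 785,235,900 bytes = 0.73 GiB.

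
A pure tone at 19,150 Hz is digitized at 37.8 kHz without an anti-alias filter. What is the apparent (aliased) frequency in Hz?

18,650 Hz

Nyquist = 37,800/2 = 18,900 Hz; 19,150 Hz exceeds it.
Alias = |19,150 − 1×37,800| = |19,150 − 37,800| = 18,650 Hz.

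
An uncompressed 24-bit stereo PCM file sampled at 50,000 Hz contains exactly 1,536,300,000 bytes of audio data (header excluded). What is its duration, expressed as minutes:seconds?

85:21

Byte rate = 50,000 × 3 × 2 = 300,000 bytes/s.
Duration = 1,536,300,000 / 300,000 = 5,121 s.
5,121 s = 85:21.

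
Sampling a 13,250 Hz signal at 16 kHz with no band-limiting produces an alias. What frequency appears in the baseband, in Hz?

2,750 Hz

Nyquist = 16,000/2 = 8,000 Hz; 13,250 Hz exceeds it.
Alias = |13,250 − 1×16,000| = |13,250 − 16,000| = 2,750 Hz.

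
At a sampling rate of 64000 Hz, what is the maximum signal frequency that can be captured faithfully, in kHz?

Nyquist frequency = sample rate / 2 = 64,000 / 2 = 32 kHz.

32 kHz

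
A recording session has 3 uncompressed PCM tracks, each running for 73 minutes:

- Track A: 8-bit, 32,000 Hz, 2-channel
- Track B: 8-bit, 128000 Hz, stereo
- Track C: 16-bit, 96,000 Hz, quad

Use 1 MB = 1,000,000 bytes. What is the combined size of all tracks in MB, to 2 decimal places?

73 minutes = 4,380 s.
Track A: 32,000 × 4,380 × 1 × 2 = 280,320,000 bytes.
Track B: 128,000 × 4,380 × 1 × 2 = 1,121,280,000 bytes.
Track C: 96,000 × 4,380 × 2 × 4 = 3,363,840,000 bytes.
Total = 4,765,440,000 bytes = 4765.44 MB.

4765.44 MB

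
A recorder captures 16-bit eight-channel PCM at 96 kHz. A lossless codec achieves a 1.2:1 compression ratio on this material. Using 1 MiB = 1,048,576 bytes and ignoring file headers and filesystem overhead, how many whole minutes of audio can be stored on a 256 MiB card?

3 minutes

Uncompressed byte rate = 96,000 × 2 × 8 = 1,536,000 bytes/s.
After 1.2:1 compression, effective rate ≈ 1280000 bytes/s.
Capacity = 256 × 1,048,576 = 268,435,456 bytes.
268,435,456 / effective rate ≈ 209.72 s → 3 minutes.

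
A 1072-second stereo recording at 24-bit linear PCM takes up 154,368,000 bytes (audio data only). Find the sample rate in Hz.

24,000 Hz

Bytes = sample_rate × seconds × bytes_per_sample × channels.
sample_rate = 154,368,000 / (1,072 × 3 × 2) = 154,368,000 / 6,432 = 24,000 Hz.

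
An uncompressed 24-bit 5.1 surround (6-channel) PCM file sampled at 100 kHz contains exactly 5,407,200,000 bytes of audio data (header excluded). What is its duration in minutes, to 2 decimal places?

Byte rate = 100,000 × 3 × 6 = 1,800,000 bytes/s.
Duration = 5,407,200,000 / 1,800,000 = 3,004 s.
3,004 s / 60 = 50.07 minutes.

50.07 minutes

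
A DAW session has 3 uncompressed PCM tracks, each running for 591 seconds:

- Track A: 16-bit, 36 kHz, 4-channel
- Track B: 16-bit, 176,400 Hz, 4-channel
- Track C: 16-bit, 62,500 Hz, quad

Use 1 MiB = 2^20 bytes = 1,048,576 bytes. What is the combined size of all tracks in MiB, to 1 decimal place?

1239.5 MiB

Track A: 36,000 × 591 × 2 × 4 = 170,208,000 bytes.
Track B: 176,400 × 591 × 2 × 4 = 834,019,200 bytes.
Track C: 62,500 × 591 × 2 × 4 = 295,500,000 bytes.
Total = 1,299,727,200 bytes = 1239.5 MiB.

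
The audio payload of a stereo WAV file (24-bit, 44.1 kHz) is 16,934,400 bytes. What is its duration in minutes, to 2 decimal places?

Byte rate = 44,100 × 3 × 2 = 264,600 bytes/s.
Duration = 16,934,400 / 264,600 = 64 s.
64 s / 60 = 1.07 minutes.

1.07 minutes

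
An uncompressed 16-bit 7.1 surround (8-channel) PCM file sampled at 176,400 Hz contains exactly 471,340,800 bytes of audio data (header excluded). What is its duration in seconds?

167 seconds

Byte rate = 176,400 × 2 × 8 = 2,822,400 bytes/s.
Duration = 471,340,800 / 2,822,400 = 167 s.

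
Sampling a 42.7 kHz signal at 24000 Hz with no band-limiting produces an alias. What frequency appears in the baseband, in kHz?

Nyquist = 24,000/2 = 12,000 Hz; 42,700 Hz exceeds it.
Alias = |42,700 − 2×24,000| = |42,700 − 48,000| = 5,300 Hz = 5.3 kHz.

5.3 kHz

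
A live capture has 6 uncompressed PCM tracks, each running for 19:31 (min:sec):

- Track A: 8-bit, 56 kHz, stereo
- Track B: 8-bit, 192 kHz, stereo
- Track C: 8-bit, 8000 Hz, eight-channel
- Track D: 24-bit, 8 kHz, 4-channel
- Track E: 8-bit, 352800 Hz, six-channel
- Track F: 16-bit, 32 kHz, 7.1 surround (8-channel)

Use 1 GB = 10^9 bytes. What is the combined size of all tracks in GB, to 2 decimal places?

19:31 (min:sec) = 1,171 s.
Track A: 56,000 × 1,171 × 1 × 2 = 131,152,000 bytes.
Track B: 192,000 × 1,171 × 1 × 2 = 449,664,000 bytes.
Track C: 8,000 × 1,171 × 1 × 8 = 74,944,000 bytes.
Track D: 8,000 × 1,171 × 3 × 4 = 112,416,000 bytes.
Track E: 352,800 × 1,171 × 1 × 6 = 2,478,772,800 bytes.
Track F: 32,000 × 1,171 × 2 × 8 = 599,552,000 bytes.
Total = 3,846,500,800 bytes = 3.85 GB.

3.85 GB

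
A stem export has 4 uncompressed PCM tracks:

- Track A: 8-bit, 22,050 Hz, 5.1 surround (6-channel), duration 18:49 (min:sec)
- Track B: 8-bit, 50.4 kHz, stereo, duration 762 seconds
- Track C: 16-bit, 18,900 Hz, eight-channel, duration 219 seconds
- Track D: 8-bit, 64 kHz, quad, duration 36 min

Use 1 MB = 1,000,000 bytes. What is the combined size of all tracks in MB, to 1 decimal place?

845.4 MB

Track A: 18:49 (min:sec) = 1,129 s; 22,050 × 1,129 × 1 × 6 = 149,366,700 bytes.
Track B: 50,400 × 762 × 1 × 2 = 76,809,600 bytes.
Track C: 18,900 × 219 × 2 × 8 = 66,225,600 bytes.
Track D: 36 min = 2,160 s; 64,000 × 2,160 × 1 × 4 = 552,960,000 bytes.
Total = 845,361,900 bytes = 845.4 MB.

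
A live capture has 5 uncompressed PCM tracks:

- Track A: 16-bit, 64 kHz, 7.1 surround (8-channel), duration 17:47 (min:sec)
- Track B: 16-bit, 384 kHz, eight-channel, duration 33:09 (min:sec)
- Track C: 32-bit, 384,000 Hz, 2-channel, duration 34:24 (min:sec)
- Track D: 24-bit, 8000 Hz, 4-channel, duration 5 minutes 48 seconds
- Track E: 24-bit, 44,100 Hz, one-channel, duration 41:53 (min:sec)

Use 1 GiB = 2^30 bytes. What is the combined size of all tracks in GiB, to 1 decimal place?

Track A: 17:47 (min:sec) = 1,067 s; 64,000 × 1,067 × 2 × 8 = 1,092,608,000 bytes.
Track B: 33:09 (min:sec) = 1,989 s; 384,000 × 1,989 × 2 × 8 = 12,220,416,000 bytes.
Track C: 34:24 (min:sec) = 2,064 s; 384,000 × 2,064 × 4 × 2 = 6,340,608,000 bytes.
Track D: 5 minutes 48 seconds = 348 s; 8,000 × 348 × 3 × 4 = 33,408,000 bytes.
Track E: 41:53 (min:sec) = 2,513 s; 44,100 × 2,513 × 3 × 1 = 332,469,900 bytes.
Total = 20,019,509,900 bytes = 18.6 GiB.

18.6 GiB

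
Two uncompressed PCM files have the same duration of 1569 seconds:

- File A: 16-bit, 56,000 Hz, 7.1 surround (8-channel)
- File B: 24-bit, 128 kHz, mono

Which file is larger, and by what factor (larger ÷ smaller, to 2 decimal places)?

File A, by a factor of 2.33

File A: 56,000 × 2 × 8 = 896,000 bytes/s.
File B: 128,000 × 3 × 1 = 384,000 bytes/s.
File A is larger; ratio = 1,405,824,000 / 602,496,000 = 2.33.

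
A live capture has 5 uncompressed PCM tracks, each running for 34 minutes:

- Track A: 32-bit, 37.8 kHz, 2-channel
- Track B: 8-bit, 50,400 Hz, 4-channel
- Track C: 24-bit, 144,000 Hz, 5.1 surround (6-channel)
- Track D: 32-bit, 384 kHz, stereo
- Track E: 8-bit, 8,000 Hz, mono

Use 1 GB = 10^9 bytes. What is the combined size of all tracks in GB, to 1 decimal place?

34 minutes = 2,040 s.
Track A: 37,800 × 2,040 × 4 × 2 = 616,896,000 bytes.
Track B: 50,400 × 2,040 × 1 × 4 = 411,264,000 bytes.
Track C: 144,000 × 2,040 × 3 × 6 = 5,287,680,000 bytes.
Track D: 384,000 × 2,040 × 4 × 2 = 6,266,880,000 bytes.
Track E: 8,000 × 2,040 × 1 × 1 = 16,320,000 bytes.
Total = 12,599,040,000 bytes = 12.6 GB.

12.6 GB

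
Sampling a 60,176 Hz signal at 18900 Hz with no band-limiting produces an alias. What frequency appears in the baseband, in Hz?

3,476 Hz

Nyquist = 18,900/2 = 9,450 Hz; 60,176 Hz exceeds it.
Alias = |60,176 − 3×18,900| = |60,176 − 56,700| = 3,476 Hz.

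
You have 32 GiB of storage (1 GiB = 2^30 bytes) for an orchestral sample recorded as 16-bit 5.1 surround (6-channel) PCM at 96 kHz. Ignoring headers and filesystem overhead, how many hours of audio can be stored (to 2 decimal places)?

8.29 hours

Uncompressed byte rate = 96,000 × 2 × 6 = 1,152,000 bytes/s.
Capacity = 32 × 1,073,741,824 = 34,359,738,368 bytes.
34,359,738,368 / 1,152,000 ≈ 29826.16 s → 8.29 hours.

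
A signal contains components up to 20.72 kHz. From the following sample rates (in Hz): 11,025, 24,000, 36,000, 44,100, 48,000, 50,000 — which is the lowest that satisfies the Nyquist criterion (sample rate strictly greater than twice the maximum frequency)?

Need sample rate > 2 × 20,720 = 41,440 Hz.
Lowest listed rate above 41,440 Hz is 44,100 Hz.

44,100 Hz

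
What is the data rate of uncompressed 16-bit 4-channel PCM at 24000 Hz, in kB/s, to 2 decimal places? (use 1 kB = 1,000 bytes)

192.00 kB/s

Bit rate = 24,000 × 16 × 4 = 1,536,000 bits/s.
1,536,000 / 8 = 192,000 B/s = 192.00 kB/s.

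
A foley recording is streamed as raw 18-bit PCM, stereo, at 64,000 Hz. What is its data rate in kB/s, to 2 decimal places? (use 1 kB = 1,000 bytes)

288.00 kB/s

Bit rate = 64,000 × 18 × 2 = 2,304,000 bits/s.
2,304,000 / 8 = 288,000 B/s = 288.00 kB/s.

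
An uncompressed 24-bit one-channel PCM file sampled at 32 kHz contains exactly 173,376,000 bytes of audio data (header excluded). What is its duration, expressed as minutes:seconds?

Byte rate = 32,000 × 3 × 1 = 96,000 bytes/s.
Duration = 173,376,000 / 96,000 = 1,806 s.
1,806 s = 30:06.

30:06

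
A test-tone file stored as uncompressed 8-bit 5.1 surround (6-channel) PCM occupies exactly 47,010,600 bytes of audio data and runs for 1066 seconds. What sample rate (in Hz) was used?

7,350 Hz

Bytes = sample_rate × seconds × bytes_per_sample × channels.
sample_rate = 47,010,600 / (1,066 × 1 × 6) = 47,010,600 / 6,396 = 7,350 Hz.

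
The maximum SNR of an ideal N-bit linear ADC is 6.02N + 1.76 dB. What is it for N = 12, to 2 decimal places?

6.02 × 12 + 1.76 = 74.00 dB.

74.00 dB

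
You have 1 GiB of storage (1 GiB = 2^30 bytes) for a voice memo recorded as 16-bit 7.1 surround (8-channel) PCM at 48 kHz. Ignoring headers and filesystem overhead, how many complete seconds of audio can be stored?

Uncompressed byte rate = 48,000 × 2 × 8 = 768,000 bytes/s.
Capacity = 1 × 1,073,741,824 = 1,073,741,824 bytes.
1,073,741,824 / 768,000 ≈ 1398.1 s → 1,398 seconds.

1,398 seconds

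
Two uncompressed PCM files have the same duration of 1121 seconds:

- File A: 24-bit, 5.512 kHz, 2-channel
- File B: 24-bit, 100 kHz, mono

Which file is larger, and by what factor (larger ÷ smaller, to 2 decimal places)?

File A: 5,512 × 3 × 2 = 33,072 bytes/s.
File B: 100,000 × 3 × 1 = 300,000 bytes/s.
File B is larger; ratio = 336,300,000 / 37,073,712 = 9.07.

File B, by a factor of 9.07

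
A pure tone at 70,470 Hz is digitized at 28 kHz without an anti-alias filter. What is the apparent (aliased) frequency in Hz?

Nyquist = 28,000/2 = 14,000 Hz; 70,470 Hz exceeds it.
Alias = |70,470 − 3×28,000| = |70,470 − 84,000| = 13,530 Hz.

13,530 Hz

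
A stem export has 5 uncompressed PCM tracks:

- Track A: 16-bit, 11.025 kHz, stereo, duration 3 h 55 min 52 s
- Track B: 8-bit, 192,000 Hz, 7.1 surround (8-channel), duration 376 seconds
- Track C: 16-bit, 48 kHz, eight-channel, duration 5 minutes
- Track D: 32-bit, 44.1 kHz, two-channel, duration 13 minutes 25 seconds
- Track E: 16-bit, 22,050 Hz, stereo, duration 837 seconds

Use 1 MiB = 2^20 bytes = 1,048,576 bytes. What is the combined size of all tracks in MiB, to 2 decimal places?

Track A: 3 h 55 min 52 s = 14,152 s; 11,025 × 14,152 × 2 × 2 = 624,103,200 bytes.
Track B: 192,000 × 376 × 1 × 8 = 577,536,000 bytes.
Track C: 5 minutes = 300 s; 48,000 × 300 × 2 × 8 = 230,400,000 bytes.
Track D: 13 minutes 25 seconds = 805 s; 44,100 × 805 × 4 × 2 = 284,004,000 bytes.
Track E: 22,050 × 837 × 2 × 2 = 73,823,400 bytes.
Total = 1,789,866,600 bytes = 1706.95 MiB.

1706.95 MiB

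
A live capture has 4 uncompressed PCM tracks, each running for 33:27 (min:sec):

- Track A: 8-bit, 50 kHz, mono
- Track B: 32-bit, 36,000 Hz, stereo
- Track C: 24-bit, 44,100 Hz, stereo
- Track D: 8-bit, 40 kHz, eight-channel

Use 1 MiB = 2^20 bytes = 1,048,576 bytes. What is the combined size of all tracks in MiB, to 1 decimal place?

1765.9 MiB

33:27 (min:sec) = 2,007 s.
Track A: 50,000 × 2,007 × 1 × 1 = 100,350,000 bytes.
Track B: 36,000 × 2,007 × 4 × 2 = 578,016,000 bytes.
Track C: 44,100 × 2,007 × 3 × 2 = 531,052,200 bytes.
Track D: 40,000 × 2,007 × 1 × 8 = 642,240,000 bytes.
Total = 1,851,658,200 bytes = 1765.9 MiB.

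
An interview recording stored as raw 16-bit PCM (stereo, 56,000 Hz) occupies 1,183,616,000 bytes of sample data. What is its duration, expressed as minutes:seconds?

Byte rate = 56,000 × 2 × 2 = 224,000 bytes/s.
Duration = 1,183,616,000 / 224,000 = 5,284 s.
5,284 s = 88:04.

88:04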